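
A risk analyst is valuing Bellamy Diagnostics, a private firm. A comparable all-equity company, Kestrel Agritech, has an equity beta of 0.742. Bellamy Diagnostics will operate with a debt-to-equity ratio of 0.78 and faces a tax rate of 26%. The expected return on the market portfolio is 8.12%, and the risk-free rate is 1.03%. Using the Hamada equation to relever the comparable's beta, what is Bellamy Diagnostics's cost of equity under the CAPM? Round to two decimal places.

β_L = β_U × [1 + (1 − t)(D/E)] = 0.742 × [1 + (1 − 0.26) × 0.78]
    = 0.742 × [1 + 0.74 × 0.78] = 0.742 × 1.5772 = 1.1703
MRP = 8.12% − 1.03% = 7.09%
E(R) = R_f + β_L × MRP = 1.03% + 1.1703 × 7.09% = 9.33%

9.33%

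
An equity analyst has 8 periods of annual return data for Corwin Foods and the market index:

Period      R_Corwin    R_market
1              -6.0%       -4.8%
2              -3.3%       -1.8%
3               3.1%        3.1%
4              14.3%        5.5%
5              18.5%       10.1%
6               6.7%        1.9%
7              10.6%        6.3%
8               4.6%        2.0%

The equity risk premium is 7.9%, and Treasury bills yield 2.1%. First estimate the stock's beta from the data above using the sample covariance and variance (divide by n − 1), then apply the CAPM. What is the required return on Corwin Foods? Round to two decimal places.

Mean R_i = (-6.0 − 3.3 + 3.1 + 14.3 + 18.5 + 6.7 + 10.6 + 4.6) / 8 = 6.0625%
Mean R_m = (-4.8 − 1.8 + 3.1 + 5.5 + 10.1 + 1.9 + 6.3 + 2.0) / 8 = 2.7875%
Σ(R_i − R̄_i)(R_m − R̄_m) = 263.3663  ⇒  Cov = 263.3663 / 7 = 37.6238
Σ(R_m − R̄_m)² = 153.2888  ⇒  Var(R_m) = 153.2888 / 7 = 21.8984
β = Cov / Var(R_m) = 37.6238 / 21.8984 = 1.7181
E(R) = R_f + β × MRP = 2.1% + 1.7181 × 7.9% = 15.67%

15.67%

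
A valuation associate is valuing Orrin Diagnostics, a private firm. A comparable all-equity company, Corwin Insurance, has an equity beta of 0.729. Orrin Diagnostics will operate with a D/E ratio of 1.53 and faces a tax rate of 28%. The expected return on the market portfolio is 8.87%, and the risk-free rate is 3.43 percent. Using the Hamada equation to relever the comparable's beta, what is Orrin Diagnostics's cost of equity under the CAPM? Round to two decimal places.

11.76%

β_L = β_U × [1 + (1 − t)(D/E)] = 0.729 × [1 + (1 − 0.28) × 1.53]
    = 0.729 × [1 + 0.72 × 1.53] = 0.729 × 2.1016 = 1.5321
MRP = 8.87% − 3.43% = 5.44%
E(R) = R_f + β_L × MRP = 3.43% + 1.5321 × 5.44% = 11.76%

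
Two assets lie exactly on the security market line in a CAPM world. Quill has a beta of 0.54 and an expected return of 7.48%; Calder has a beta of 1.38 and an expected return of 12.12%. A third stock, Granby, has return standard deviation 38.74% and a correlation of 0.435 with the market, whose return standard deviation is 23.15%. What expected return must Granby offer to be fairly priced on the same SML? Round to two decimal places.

8.52%

MRP = (12.12% − 7.48%) / (1.38 − 0.54) = 5.5238%
R_f = 7.48% − 0.54 × 5.5238% = 4.4971%
β_Granby = ρ·σ_i/σ_m = 0.435 × 38.74 / 23.15 = 0.7279
E(R_Granby) = R_f + β × MRP = 4.4971% + 0.7279 × 5.5238% = 8.52%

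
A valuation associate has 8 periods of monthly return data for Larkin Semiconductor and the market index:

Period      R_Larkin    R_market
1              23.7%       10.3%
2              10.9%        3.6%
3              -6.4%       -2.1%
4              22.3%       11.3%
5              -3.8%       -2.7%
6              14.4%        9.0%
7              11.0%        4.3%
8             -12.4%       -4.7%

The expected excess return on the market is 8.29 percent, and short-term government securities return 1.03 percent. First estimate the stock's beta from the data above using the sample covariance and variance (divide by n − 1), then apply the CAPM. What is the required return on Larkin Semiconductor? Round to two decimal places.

Mean R_i = (23.7 + 10.9 − 6.4 + 22.3 − 3.8 + 14.4 + 11.0 − 12.4) / 8 = 7.4625%
Mean R_m = (10.3 + 3.6 − 2.1 + 11.3 − 2.7 + 9.0 + 4.3 − 4.7) / 8 = 3.6250%
Σ(R_i − R̄_i)(R_m − R̄_m) = 577.8075  ⇒  Cov = 577.8075 / 7 = 82.5439
Σ(R_m − R̄_m)² = 274.8950  ⇒  Var(R_m) = 274.8950 / 7 = 39.2707
β = Cov / Var(R_m) = 82.5439 / 39.2707 = 2.1019
E(R) = R_f + β × MRP = 1.03% + 2.1019 × 8.29% = 18.45%

18.45%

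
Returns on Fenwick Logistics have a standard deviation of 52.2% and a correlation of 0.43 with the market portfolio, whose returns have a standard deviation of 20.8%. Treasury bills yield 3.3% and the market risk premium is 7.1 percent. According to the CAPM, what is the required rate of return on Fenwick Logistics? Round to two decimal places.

10.96%

β = ρ × σ_i / σ_m = 0.43 × 52.2% / 20.8% = 1.0791
E(R) = 3.3% + 1.0791 × 7.1% = 10.96%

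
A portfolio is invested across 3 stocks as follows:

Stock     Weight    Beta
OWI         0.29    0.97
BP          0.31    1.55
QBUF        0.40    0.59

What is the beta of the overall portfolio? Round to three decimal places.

β_P = Σ w_i β_i = 0.29×0.97 + 0.31×1.55 + 0.40×0.59 = 0.9978

0.998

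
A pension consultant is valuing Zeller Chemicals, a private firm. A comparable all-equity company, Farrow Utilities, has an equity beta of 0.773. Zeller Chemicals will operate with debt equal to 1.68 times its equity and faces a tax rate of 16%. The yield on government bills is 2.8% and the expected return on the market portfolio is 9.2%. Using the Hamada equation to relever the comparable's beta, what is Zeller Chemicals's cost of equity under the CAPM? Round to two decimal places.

14.73%

β_L = β_U × [1 + (1 − t)(D/E)] = 0.773 × [1 + (1 − 0.16) × 1.68]
    = 0.773 × [1 + 0.84 × 1.68] = 0.773 × 2.4112 = 1.8639
MRP = 9.2% − 2.8% = 6.40%
E(R) = R_f + β_L × MRP = 2.8% + 1.8639 × 6.4% = 14.73%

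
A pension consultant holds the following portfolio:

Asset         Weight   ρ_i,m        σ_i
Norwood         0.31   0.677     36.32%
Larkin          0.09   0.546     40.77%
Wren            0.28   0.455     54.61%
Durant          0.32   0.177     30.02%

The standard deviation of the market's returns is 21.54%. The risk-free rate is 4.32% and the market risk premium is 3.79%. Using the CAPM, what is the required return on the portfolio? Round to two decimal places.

β_Norwood = 0.677 × 36.32% / 21.54% = 1.1415
β_Larkin = 0.546 × 40.77% / 21.54% = 1.0334
β_Wren = 0.455 × 54.61% / 21.54% = 1.1536
β_Durant = 0.177 × 30.02% / 21.54% = 0.2467
β_P = Σ w_i β_i = 0.31×1.1415 + 0.09×1.0334 + 0.28×1.1536 + 0.32×0.2467 = 0.8488
E(R_P) = R_f + β_P × MRP = 4.32% + 0.8488 × 3.79% = 7.54%

7.54%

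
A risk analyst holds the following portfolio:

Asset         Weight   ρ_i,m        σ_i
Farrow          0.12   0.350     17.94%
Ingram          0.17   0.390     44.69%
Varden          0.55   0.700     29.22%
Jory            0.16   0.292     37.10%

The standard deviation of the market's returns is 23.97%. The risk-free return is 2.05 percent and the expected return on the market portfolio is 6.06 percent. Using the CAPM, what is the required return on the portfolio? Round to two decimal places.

4.84%

β_Farrow = 0.350 × 17.94% / 23.97% = 0.2620
β_Ingram = 0.390 × 44.69% / 23.97% = 0.7271
β_Varden = 0.700 × 29.22% / 23.97% = 0.8533
β_Jory = 0.292 × 37.10% / 23.97% = 0.4519
β_P = Σ w_i β_i = 0.12×0.2620 + 0.17×0.7271 + 0.55×0.8533 + 0.16×0.4519 = 0.6967
MRP = 6.06% − 2.05% = 4.01%
E(R_P) = R_f + β_P × MRP = 2.05% + 0.6967 × 4.01% = 4.84%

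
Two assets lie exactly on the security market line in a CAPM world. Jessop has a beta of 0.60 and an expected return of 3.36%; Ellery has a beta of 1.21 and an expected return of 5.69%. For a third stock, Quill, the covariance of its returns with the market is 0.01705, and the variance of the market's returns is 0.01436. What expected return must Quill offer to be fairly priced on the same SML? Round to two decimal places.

5.60%

MRP = (5.69% − 3.36%) / (1.21 − 0.60) = 3.8197%
R_f = 3.36% − 0.60 × 3.8197% = 1.0682%
β_Quill = Cov / Var(R_m) = 0.01705 / 0.01436 = 1.1873
E(R_Quill) = R_f + β × MRP = 1.0682% + 1.1873 × 3.8197% = 5.60%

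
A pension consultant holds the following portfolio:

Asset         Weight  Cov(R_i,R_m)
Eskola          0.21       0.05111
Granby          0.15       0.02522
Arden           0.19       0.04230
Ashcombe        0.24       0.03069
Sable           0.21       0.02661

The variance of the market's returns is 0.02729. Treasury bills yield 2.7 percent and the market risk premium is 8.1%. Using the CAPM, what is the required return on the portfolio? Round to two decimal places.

13.24%

β_Eskola = 0.05111 / 0.02729 = 1.8728
β_Granby = 0.02522 / 0.02729 = 0.9241
β_Arden = 0.04230 / 0.02729 = 1.5500
β_Ashcombe = 0.03069 / 0.02729 = 1.1246
β_Sable = 0.02661 / 0.02729 = 0.9751
β_P = Σ w_i β_i = 0.21×1.8728 + 0.15×0.9241 + 0.19×1.5500 + 0.24×1.1246 + 0.21×0.9751 = 1.3011
E(R_P) = R_f + β_P × MRP = 2.7% + 1.3011 × 8.1% = 13.24%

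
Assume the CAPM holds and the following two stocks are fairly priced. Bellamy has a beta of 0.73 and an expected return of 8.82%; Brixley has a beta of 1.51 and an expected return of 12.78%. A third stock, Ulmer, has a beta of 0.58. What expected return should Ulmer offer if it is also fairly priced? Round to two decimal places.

8.06%

MRP (SML slope) = (12.78% − 8.82%) / (1.51 − 0.73) = 3.96% / 0.78 = 5.0769%
R_f (intercept) = 8.82% − 0.73 × 5.0769% = 5.1139%
E(R_Ulmer) = R_f + β × MRP = 5.1139% + 0.58 × 5.0769% = 8.06%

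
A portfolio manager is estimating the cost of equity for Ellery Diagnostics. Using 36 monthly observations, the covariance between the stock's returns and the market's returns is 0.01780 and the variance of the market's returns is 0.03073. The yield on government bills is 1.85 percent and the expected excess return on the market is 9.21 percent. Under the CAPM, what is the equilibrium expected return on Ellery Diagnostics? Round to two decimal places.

β = Cov(R_i, R_m) / Var(R_m) = 0.01780 / 0.03073 = 0.5792
E(R) = R_f + β × MRP = 1.85% + 0.5792 × 9.21% = 7.18%

7.18%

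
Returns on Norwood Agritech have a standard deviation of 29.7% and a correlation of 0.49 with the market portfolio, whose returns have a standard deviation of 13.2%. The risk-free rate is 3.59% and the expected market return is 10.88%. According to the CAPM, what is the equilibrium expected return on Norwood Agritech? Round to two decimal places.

11.63%

β = ρ × σ_i / σ_m = 0.49 × 29.7% / 13.2% = 1.1025
MRP = 10.88% − 3.59% = 7.29%
E(R) = 3.59% + 1.1025 × 7.29% = 11.63%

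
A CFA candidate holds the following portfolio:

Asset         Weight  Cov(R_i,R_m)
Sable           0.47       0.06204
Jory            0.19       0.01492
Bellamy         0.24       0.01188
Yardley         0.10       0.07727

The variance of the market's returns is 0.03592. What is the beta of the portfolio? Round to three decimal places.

β_Sable = 0.06204 / 0.03592 = 1.7272
β_Jory = 0.01492 / 0.03592 = 0.4154
β_Bellamy = 0.01188 / 0.03592 = 0.3307
β_Yardley = 0.07727 / 0.03592 = 2.1512
β_P = Σ w_i β_i = 0.47×1.7272 + 0.19×0.4154 + 0.24×0.3307 + 0.10×2.1512 = 1.1852

1.185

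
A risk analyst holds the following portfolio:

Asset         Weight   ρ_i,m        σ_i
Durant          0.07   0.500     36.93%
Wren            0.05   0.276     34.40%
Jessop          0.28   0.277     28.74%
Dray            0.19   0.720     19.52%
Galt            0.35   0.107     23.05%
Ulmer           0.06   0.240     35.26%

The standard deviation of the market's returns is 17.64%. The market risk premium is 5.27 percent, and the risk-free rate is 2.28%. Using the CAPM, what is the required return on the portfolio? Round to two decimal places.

β_Durant = 0.500 × 36.93% / 17.64% = 1.0468
β_Wren = 0.276 × 34.40% / 17.64% = 0.5382
β_Jessop = 0.277 × 28.74% / 17.64% = 0.4513
β_Dray = 0.720 × 19.52% / 17.64% = 0.7967
β_Galt = 0.107 × 23.05% / 17.64% = 0.1398
β_Ulmer = 0.240 × 35.26% / 17.64% = 0.4797
β_P = Σ w_i β_i = 0.07×1.0468 + 0.05×0.5382 + 0.28×0.4513 + 0.19×0.7967 + 0.35×0.1398 + 0.06×0.4797 = 0.4556
E(R_P) = R_f + β_P × MRP = 2.28% + 0.4556 × 5.27% = 4.68%

4.68%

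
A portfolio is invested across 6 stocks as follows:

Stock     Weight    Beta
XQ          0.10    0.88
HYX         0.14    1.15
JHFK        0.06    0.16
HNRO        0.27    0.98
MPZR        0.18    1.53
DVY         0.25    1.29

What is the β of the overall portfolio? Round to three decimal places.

1.121

β_P = Σ w_i β_i = 0.10×0.88 + 0.14×1.15 + 0.06×0.16 + 0.27×0.98 + 0.18×1.53 + 0.25×1.29 = 1.1211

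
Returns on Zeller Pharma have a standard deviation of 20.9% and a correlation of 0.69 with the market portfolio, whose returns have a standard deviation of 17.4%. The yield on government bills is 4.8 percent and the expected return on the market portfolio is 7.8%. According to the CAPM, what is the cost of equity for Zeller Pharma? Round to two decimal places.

β = ρ × σ_i / σ_m = 0.69 × 20.9% / 17.4% = 0.8288
MRP = 7.8% − 4.8% = 3.00%
E(R) = 4.8% + 0.8288 × 3.0% = 7.29%

7.29%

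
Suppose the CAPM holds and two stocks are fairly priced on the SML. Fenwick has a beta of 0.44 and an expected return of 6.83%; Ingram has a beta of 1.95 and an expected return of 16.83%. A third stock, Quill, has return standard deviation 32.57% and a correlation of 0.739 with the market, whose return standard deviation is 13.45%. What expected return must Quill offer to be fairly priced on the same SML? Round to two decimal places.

15.77%

MRP = (16.83% − 6.83%) / (1.95 − 0.44) = 6.6225%
R_f = 6.83% − 0.44 × 6.6225% = 3.9161%
β_Quill = ρ·σ_i/σ_m = 0.739 × 32.57 / 13.45 = 1.7895
E(R_Quill) = R_f + β × MRP = 3.9161% + 1.7895 × 6.6225% = 15.77%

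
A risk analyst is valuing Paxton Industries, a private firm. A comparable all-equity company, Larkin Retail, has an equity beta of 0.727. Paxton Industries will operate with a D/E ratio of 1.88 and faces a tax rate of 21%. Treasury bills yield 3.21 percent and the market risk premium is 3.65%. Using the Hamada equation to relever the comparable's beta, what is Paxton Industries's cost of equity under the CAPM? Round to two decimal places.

9.80%

β_L = β_U × [1 + (1 − t)(D/E)] = 0.727 × [1 + (1 − 0.21) × 1.88]
    = 0.727 × [1 + 0.79 × 1.88] = 0.727 × 2.4852 = 1.8067
E(R) = R_f + β_L × MRP = 3.21% + 1.8067 × 3.65% = 9.80%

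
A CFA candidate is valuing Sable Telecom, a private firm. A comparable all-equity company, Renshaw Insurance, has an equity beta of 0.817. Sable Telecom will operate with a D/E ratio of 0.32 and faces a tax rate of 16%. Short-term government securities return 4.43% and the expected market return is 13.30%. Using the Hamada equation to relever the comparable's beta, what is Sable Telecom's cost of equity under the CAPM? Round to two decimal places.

β_L = β_U × [1 + (1 − t)(D/E)] = 0.817 × [1 + (1 − 0.16) × 0.32]
    = 0.817 × [1 + 0.84 × 0.32] = 0.817 × 1.2688 = 1.0366
MRP = 13.30% − 4.43% = 8.87%
E(R) = R_f + β_L × MRP = 4.43% + 1.0366 × 8.87% = 13.62%

13.62%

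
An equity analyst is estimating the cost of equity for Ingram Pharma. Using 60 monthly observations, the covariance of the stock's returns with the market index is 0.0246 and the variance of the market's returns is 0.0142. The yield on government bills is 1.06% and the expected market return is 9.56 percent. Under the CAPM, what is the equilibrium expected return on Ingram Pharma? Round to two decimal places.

15.79%

β = Cov(R_i, R_m) / Var(R_m) = 0.0246 / 0.0142 = 1.7324
MRP = 9.56% − 1.06% = 8.50%
E(R) = R_f + β × MRP = 1.06% + 1.7324 × 8.50% = 15.79%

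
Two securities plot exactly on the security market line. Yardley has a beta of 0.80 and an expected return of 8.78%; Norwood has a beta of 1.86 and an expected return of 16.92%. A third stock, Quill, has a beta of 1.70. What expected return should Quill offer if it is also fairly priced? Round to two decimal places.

MRP (SML slope) = (16.92% − 8.78%) / (1.86 − 0.80) = 8.14% / 1.06 = 7.6792%
R_f (intercept) = 8.78% − 0.80 × 7.6792% = 2.6366%
E(R_Quill) = R_f + β × MRP = 2.6366% + 1.70 × 7.6792% = 15.69%

15.69%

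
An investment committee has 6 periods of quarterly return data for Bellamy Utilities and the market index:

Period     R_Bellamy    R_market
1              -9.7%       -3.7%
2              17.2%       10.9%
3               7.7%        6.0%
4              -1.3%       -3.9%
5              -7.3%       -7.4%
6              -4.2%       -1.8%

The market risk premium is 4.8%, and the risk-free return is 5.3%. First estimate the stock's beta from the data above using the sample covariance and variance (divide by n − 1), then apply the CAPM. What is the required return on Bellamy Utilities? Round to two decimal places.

11.98%

Mean R_i = (-9.7 + 17.2 + 7.7 − 1.3 − 7.3 − 4.2) / 6 = 0.4000%
Mean R_m = (-3.7 + 10.9 + 6.0 − 3.9 − 7.4 − 1.8) / 6 = 0.0167%
Σ(R_i − R̄_i)(R_m − R̄_m) = 336.1800  ⇒  Cov = 336.1800 / 5 = 67.2360
Σ(R_m − R̄_m)² = 241.7083  ⇒  Var(R_m) = 241.7083 / 5 = 48.3417
β = Cov / Var(R_m) = 67.2360 / 48.3417 = 1.3908
E(R) = R_f + β × MRP = 5.3% + 1.3908 × 4.8% = 11.98%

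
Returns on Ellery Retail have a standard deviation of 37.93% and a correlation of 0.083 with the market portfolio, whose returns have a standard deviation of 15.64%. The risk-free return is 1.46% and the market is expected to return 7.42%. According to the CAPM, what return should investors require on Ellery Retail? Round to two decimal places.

2.66%

β = ρ × σ_i / σ_m = 0.083 × 37.93% / 15.64% = 0.2013
MRP = 7.42% − 1.46% = 5.96%
E(R) = 1.46% + 0.2013 × 5.96% = 2.66%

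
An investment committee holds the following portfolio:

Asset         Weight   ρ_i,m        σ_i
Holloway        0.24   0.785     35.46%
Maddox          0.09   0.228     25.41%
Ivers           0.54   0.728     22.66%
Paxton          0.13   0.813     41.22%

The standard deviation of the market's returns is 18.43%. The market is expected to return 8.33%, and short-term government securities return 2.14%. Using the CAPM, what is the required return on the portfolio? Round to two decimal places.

9.01%

β_Holloway = 0.785 × 35.46% / 18.43% = 1.5104
β_Maddox = 0.228 × 25.41% / 18.43% = 0.3144
β_Ivers = 0.728 × 22.66% / 18.43% = 0.8951
β_Paxton = 0.813 × 41.22% / 18.43% = 1.8183
β_P = Σ w_i β_i = 0.24×1.5104 + 0.09×0.3144 + 0.54×0.8951 + 0.13×1.8183 = 1.1105
MRP = 8.33% − 2.14% = 6.19%
E(R_P) = R_f + β_P × MRP = 2.14% + 1.1105 × 6.19% = 9.01%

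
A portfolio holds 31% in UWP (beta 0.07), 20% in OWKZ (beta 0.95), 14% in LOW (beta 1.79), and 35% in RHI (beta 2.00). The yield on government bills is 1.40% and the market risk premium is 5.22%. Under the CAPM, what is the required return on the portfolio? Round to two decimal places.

7.47%

β_P = Σ w_i β_i = 0.31×0.07 + 0.20×0.95 + 0.14×1.79 + 0.35×2.00 = 1.1623
E(R_P) = R_f + β_P × MRP = 1.40% + 1.1623 × 5.22% = 7.47%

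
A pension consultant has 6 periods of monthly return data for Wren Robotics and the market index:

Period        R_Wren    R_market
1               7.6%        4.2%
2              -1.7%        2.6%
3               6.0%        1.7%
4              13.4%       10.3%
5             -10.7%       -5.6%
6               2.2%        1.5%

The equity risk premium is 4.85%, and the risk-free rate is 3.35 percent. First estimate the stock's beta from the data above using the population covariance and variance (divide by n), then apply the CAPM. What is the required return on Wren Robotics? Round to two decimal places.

Mean R_i = (7.6 − 1.7 + 6.0 + 13.4 − 10.7 + 2.2) / 6 = 2.8000%
Mean R_m = (4.2 + 2.6 + 1.7 + 10.3 − 5.6 + 1.5) / 6 = 2.4500%
Σ(R_i − R̄_i)(R_m − R̄_m) = 197.7800  ⇒  Cov = 197.7800 / 6 = 32.9633
Σ(R_m − R̄_m)² = 130.9750  ⇒  Var(R_m) = 130.9750 / 6 = 21.8292
β = Cov / Var(R_m) = 32.9633 / 21.8292 = 1.5101
E(R) = R_f + β × MRP = 3.35% + 1.5101 × 4.85% = 10.67%

10.67%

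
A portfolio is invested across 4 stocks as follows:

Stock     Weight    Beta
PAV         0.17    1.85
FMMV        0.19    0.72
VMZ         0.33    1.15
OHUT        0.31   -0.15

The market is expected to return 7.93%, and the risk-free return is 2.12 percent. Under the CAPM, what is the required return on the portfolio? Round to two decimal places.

β_P = Σ w_i β_i = 0.17×1.85 + 0.19×0.72 + 0.33×1.15 + 0.31×-0.15 = 0.7843
MRP = 7.93% − 2.12% = 5.81%
E(R_P) = R_f + β_P × MRP = 2.12% + 0.7843 × 5.81% = 6.68%

6.68%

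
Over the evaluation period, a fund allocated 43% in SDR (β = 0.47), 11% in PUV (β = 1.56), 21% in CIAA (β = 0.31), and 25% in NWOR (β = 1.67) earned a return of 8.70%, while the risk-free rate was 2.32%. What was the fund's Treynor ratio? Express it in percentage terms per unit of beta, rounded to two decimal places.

β_P = 0.43×0.47 + 0.11×1.56 + 0.21×0.31 + 0.25×1.67 = 0.8563
Treynor = (R_P − R_f) / β_P = (8.70% − 2.32%) / 0.8563 = 6.38% / 0.8563 = 7.45%

7.45%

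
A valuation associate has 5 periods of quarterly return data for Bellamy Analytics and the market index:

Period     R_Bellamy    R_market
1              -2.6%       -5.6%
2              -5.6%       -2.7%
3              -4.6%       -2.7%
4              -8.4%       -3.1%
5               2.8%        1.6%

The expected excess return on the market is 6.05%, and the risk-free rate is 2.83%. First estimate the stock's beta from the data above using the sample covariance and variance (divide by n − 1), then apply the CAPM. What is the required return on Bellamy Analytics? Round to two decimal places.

8.83%

Mean R_i = (-2.6 − 5.6 − 4.6 − 8.4 + 2.8) / 5 = -3.6800%
Mean R_m = (-5.6 − 2.7 − 2.7 − 3.1 + 1.6) / 5 = -2.5000%
Σ(R_i − R̄_i)(R_m − R̄_m) = 26.6200  ⇒  Cov = 26.6200 / 4 = 6.6550
Σ(R_m − R̄_m)² = 26.8600  ⇒  Var(R_m) = 26.8600 / 4 = 6.7150
β = Cov / Var(R_m) = 6.6550 / 6.7150 = 0.9911
E(R) = R_f + β × MRP = 2.83% + 0.9911 × 6.05% = 8.83%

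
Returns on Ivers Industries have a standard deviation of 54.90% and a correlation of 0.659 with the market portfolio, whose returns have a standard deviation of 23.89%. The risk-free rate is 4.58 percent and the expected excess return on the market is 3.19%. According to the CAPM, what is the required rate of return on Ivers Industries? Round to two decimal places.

9.41%

β = ρ × σ_i / σ_m = 0.659 × 54.90% / 23.89% = 1.5144
E(R) = 4.58% + 1.5144 × 3.19% = 9.41%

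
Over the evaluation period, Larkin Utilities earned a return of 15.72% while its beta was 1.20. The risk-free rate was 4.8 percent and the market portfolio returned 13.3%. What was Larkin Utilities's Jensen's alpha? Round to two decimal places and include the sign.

+0.72%

Market excess return = 13.3% − 4.8% = 8.50%
CAPM benchmark = R_f + β(R_m − R_f) = 4.8% + 1.20 × 8.5% = 15.0000%
α = actual − benchmark = 15.72% − 15.0000% = +0.72%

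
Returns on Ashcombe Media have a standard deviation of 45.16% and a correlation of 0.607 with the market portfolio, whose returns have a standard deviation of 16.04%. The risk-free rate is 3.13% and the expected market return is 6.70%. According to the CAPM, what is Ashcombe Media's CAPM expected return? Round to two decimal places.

β = ρ × σ_i / σ_m = 0.607 × 45.16% / 16.04% = 1.7090
MRP = 6.70% − 3.13% = 3.57%
E(R) = 3.13% + 1.7090 × 3.57% = 9.23%

9.23%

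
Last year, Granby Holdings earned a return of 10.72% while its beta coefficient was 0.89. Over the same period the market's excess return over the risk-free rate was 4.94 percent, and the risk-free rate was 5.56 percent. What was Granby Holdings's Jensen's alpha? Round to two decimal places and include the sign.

+0.76%

CAPM benchmark = R_f + β(R_m − R_f) = 5.56% + 0.89 × 4.94% = 9.9566%
α = actual − benchmark = 10.72% − 9.9566% = +0.76%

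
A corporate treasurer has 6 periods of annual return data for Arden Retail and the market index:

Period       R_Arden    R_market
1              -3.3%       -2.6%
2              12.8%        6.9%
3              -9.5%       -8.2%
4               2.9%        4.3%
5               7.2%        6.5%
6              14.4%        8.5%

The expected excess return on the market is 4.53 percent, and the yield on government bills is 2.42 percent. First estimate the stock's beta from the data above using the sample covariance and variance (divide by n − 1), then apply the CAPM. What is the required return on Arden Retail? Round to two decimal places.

Mean R_i = (-3.3 + 12.8 − 9.5 + 2.9 + 7.2 + 14.4) / 6 = 4.0833%
Mean R_m = (-2.6 + 6.9 − 8.2 + 4.3 + 6.5 + 8.5) / 6 = 2.5667%
Σ(R_i − R̄_i)(R_m − R̄_m) = 293.5867  ⇒  Cov = 293.5867 / 5 = 58.7173
Σ(R_m − R̄_m)² = 215.0733  ⇒  Var(R_m) = 215.0733 / 5 = 43.0147
β = Cov / Var(R_m) = 58.7173 / 43.0147 = 1.3651
E(R) = R_f + β × MRP = 2.42% + 1.3651 × 4.53% = 8.60%

8.60%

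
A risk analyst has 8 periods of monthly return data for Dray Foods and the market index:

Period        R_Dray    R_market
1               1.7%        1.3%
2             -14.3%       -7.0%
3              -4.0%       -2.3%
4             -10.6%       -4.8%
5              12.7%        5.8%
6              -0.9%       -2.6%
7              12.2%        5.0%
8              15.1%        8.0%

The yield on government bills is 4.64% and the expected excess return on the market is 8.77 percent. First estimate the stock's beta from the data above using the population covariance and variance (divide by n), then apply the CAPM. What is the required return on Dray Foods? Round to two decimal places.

Mean R_i = (1.7 − 14.3 − 4.0 − 10.6 + 12.7 − 0.9 + 12.2 + 15.1) / 8 = 1.4875%
Mean R_m = (1.3 − 7.0 − 2.3 − 4.8 + 5.8 − 2.6 + 5.0 + 8.0) / 8 = 0.4250%
Σ(R_i − R̄_i)(R_m − R̄_m) = 415.1325  ⇒  Cov = 415.1325 / 8 = 51.8916
Σ(R_m − R̄_m)² = 206.9750  ⇒  Var(R_m) = 206.9750 / 8 = 25.8719
β = Cov / Var(R_m) = 51.8916 / 25.8719 = 2.0057
E(R) = R_f + β × MRP = 4.64% + 2.0057 × 8.77% = 22.23%

22.23%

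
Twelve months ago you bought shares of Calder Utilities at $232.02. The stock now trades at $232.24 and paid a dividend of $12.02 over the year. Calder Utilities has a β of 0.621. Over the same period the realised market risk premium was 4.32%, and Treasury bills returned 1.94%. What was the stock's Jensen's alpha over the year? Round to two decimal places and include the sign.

Realised HPR = (P1 + D1 − P0) / P0 = (232.24 + 12.02 − 232.02) / 232.02 = 12.24 / 232.02 = 5.2754%
CAPM required = R_f + β·MRP = 1.94% + 0.621 × 4.32% = 4.62272%
α = realised − required = 5.2754% − 4.62272% = +0.65%

+0.65%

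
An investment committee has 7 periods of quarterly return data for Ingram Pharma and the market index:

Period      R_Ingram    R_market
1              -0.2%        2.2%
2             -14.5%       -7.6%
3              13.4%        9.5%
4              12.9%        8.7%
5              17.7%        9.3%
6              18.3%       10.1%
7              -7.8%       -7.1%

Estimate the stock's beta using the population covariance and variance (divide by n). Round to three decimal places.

1.620

Mean R_i = (-0.2 − 14.5 + 13.4 + 12.9 + 17.7 + 18.3 − 7.8) / 7 = 5.6857%
Mean R_m = (2.2 − 7.6 + 9.5 + 8.7 + 9.3 + 10.1 − 7.1) / 7 = 3.5857%
Σ(R_i − R̄_i)(R_m − R̄_m) = 611.3986  ⇒  Cov = 611.3986 / 7 = 87.3427
Σ(R_m − R̄_m)² = 377.4486  ⇒  Var(R_m) = 377.4486 / 7 = 53.9212
β = Cov / Var(R_m) = 87.3427 / 53.9212 = 1.6198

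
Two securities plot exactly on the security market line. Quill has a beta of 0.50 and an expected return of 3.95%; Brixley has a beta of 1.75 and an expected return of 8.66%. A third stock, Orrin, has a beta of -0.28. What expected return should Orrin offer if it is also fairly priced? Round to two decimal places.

1.01%

MRP (SML slope) = (8.66% − 3.95%) / (1.75 − 0.50) = 4.71% / 1.25 = 3.7680%
R_f (intercept) = 3.95% − 0.50 × 3.7680% = 2.0660%
E(R_Orrin) = R_f + β × MRP = 2.0660% + -0.28 × 3.7680% = 1.01%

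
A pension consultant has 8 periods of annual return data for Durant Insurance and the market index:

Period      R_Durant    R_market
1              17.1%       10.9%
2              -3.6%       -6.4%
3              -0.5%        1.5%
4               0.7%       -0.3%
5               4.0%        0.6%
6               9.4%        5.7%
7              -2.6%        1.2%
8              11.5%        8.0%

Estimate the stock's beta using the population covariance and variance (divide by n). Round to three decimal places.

Mean R_i = (17.1 − 3.6 − 0.5 + 0.7 + 4.0 + 9.4 − 2.6 + 11.5) / 8 = 4.5000%
Mean R_m = (10.9 − 6.4 + 1.5 − 0.3 + 0.6 + 5.7 + 1.2 + 8.0) / 8 = 2.6500%
Σ(R_i − R̄_i)(R_m − R̄_m) = 257.9300  ⇒  Cov = 257.9300 / 8 = 32.2413
Σ(R_m − R̄_m)² = 204.2200  ⇒  Var(R_m) = 204.2200 / 8 = 25.5275
β = Cov / Var(R_m) = 32.2413 / 25.5275 = 1.2630

1.263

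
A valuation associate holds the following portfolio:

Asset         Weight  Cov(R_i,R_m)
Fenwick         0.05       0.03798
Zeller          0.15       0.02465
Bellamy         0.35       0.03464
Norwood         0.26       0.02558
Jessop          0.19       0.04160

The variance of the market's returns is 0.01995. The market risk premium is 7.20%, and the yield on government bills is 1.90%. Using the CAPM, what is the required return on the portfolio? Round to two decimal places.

β_Fenwick = 0.03798 / 0.01995 = 1.9038
β_Zeller = 0.02465 / 0.01995 = 1.2356
β_Bellamy = 0.03464 / 0.01995 = 1.7363
β_Norwood = 0.02558 / 0.01995 = 1.2822
β_Jessop = 0.04160 / 0.01995 = 2.0852
β_P = Σ w_i β_i = 0.05×1.9038 + 0.15×1.2356 + 0.35×1.7363 + 0.26×1.2822 + 0.19×2.0852 = 1.6178
E(R_P) = R_f + β_P × MRP = 1.90% + 1.6178 × 7.20% = 13.55%

13.55%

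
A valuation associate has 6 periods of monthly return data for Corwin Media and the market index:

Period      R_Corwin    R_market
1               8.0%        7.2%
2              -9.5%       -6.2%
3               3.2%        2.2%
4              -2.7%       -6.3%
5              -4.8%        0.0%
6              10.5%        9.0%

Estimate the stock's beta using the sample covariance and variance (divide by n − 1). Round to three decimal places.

Mean R_i = (8.0 − 9.5 + 3.2 − 2.7 − 4.8 + 10.5) / 6 = 0.7833%
Mean R_m = (7.2 − 6.2 + 2.2 − 6.3 + 0.0 + 9.0) / 6 = 0.9833%
Σ(R_i − R̄_i)(R_m − R̄_m) = 230.4283  ⇒  Cov = 230.4283 / 5 = 46.0857
Σ(R_m − R̄_m)² = 210.0083  ⇒  Var(R_m) = 210.0083 / 5 = 42.0017
β = Cov / Var(R_m) = 46.0857 / 42.0017 = 1.0972

1.097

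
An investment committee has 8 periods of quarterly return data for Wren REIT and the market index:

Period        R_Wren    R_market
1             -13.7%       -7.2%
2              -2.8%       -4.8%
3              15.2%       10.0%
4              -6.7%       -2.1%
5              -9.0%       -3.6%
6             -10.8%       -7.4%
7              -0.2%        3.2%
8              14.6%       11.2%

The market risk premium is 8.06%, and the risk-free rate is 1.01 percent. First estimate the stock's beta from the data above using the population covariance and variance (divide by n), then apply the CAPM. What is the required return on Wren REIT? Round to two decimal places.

12.64%

Mean R_i = (-13.7 − 2.8 + 15.2 − 6.7 − 9.0 − 10.8 − 0.2 + 14.6) / 8 = -1.6750%
Mean R_m = (-7.2 − 4.8 + 10.0 − 2.1 − 3.6 − 7.4 + 3.2 + 11.2) / 8 = -0.0875%
Σ(R_i − R̄_i)(R_m − R̄_m) = 552.1775  ⇒  Cov = 552.1775 / 8 = 69.0222
Σ(R_m − R̄_m)² = 382.6288  ⇒  Var(R_m) = 382.6288 / 8 = 47.8286
β = Cov / Var(R_m) = 69.0222 / 47.8286 = 1.4431
E(R) = R_f + β × MRP = 1.01% + 1.4431 × 8.06% = 12.64%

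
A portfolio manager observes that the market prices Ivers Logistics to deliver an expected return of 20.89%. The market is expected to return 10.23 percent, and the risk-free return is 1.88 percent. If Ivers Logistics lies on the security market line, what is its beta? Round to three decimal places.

MRP = 10.23% − 1.88% = 8.35%
β = (E(R) − R_f) / MRP = (20.89% − 1.88%) / 8.35% = 19.01% / 8.35% = 2.277

2.277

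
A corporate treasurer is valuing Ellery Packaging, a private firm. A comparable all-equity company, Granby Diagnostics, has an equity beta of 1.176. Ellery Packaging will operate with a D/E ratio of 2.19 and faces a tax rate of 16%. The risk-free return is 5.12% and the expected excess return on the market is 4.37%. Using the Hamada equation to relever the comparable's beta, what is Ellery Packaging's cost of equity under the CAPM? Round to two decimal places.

19.71%

β_L = β_U × [1 + (1 − t)(D/E)] = 1.176 × [1 + (1 − 0.16) × 2.19]
    = 1.176 × [1 + 0.84 × 2.19] = 1.176 × 2.8396 = 3.3394
E(R) = R_f + β_L × MRP = 5.12% + 3.3394 × 4.37% = 19.71%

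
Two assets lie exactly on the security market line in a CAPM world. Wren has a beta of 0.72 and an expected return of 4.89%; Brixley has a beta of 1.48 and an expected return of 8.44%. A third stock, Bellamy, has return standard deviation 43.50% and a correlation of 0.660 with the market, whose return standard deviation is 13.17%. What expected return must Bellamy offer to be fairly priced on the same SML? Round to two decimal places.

MRP = (8.44% − 4.89%) / (1.48 − 0.72) = 4.6711%
R_f = 4.89% − 0.72 × 4.6711% = 1.5268%
β_Bellamy = ρ·σ_i/σ_m = 0.660 × 43.50 / 13.17 = 2.1800
E(R_Bellamy) = R_f + β × MRP = 1.5268% + 2.1800 × 4.6711% = 11.71%

11.71%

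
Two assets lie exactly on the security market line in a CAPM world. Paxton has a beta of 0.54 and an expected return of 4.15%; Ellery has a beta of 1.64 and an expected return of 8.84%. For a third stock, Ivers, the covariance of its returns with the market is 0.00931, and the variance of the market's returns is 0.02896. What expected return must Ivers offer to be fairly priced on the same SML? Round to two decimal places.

MRP = (8.84% − 4.15%) / (1.64 − 0.54) = 4.2636%
R_f = 4.15% − 0.54 × 4.2636% = 1.8477%
β_Ivers = Cov / Var(R_m) = 0.00931 / 0.02896 = 0.3215
E(R_Ivers) = R_f + β × MRP = 1.8477% + 0.3215 × 4.2636% = 3.22%

3.22%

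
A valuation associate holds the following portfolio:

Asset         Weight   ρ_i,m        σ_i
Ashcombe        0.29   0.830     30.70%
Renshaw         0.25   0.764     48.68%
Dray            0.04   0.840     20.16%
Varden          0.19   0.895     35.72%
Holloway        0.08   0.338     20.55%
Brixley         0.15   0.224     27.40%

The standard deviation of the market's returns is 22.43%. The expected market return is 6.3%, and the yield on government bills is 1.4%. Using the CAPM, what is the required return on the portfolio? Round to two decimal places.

β_Ashcombe = 0.830 × 30.70% / 22.43% = 1.1360
β_Renshaw = 0.764 × 48.68% / 22.43% = 1.6581
β_Dray = 0.840 × 20.16% / 22.43% = 0.7550
β_Varden = 0.895 × 35.72% / 22.43% = 1.4253
β_Holloway = 0.338 × 20.55% / 22.43% = 0.3097
β_Brixley = 0.224 × 27.40% / 22.43% = 0.2736
β_P = Σ w_i β_i = 0.29×1.1360 + 0.25×1.6581 + 0.04×0.7550 + 0.19×1.4253 + 0.08×0.3097 + 0.15×0.2736 = 1.1108
MRP = 6.3% − 1.4% = 4.90%
E(R_P) = R_f + β_P × MRP = 1.4% + 1.1108 × 4.9% = 6.84%

6.84%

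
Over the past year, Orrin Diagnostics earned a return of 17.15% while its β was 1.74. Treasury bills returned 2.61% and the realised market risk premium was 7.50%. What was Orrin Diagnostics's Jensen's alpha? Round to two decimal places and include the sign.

CAPM benchmark = R_f + β(R_m − R_f) = 2.61% + 1.74 × 7.50% = 15.6600%
α = actual − benchmark = 17.15% − 15.6600% = +1.49%

+1.49%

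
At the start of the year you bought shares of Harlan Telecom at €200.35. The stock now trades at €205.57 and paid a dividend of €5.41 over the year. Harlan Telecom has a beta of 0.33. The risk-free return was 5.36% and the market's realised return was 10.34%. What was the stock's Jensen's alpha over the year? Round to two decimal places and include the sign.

Realised HPR = (P1 + D1 − P0) / P0 = (205.57 + 5.41 − 200.35) / 200.35 = 10.63 / 200.35 = 5.3057%
MRP = 10.34% − 5.36% = 4.98%
CAPM required = R_f + β·MRP = 5.36% + 0.33 × 4.98% = 7.0034%
α = realised − required = 5.3057% − 7.0034% = -1.70%

-1.70%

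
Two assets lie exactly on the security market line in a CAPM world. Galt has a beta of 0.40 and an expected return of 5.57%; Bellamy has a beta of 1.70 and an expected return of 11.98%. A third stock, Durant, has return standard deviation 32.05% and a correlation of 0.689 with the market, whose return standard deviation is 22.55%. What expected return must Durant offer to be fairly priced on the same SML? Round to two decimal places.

MRP = (11.98% − 5.57%) / (1.70 − 0.40) = 4.9308%
R_f = 5.57% − 0.40 × 4.9308% = 3.5977%
β_Durant = ρ·σ_i/σ_m = 0.689 × 32.05 / 22.55 = 0.9793
E(R_Durant) = R_f + β × MRP = 3.5977% + 0.9793 × 4.9308% = 8.43%

8.43%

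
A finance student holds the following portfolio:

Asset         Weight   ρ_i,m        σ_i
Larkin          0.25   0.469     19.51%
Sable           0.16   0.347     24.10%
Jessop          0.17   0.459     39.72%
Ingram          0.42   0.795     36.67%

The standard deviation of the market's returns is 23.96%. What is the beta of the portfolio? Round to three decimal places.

0.792

β_Larkin = 0.469 × 19.51% / 23.96% = 0.3819
β_Sable = 0.347 × 24.10% / 23.96% = 0.3490
β_Jessop = 0.459 × 39.72% / 23.96% = 0.7609
β_Ingram = 0.795 × 36.67% / 23.96% = 1.2167
β_P = Σ w_i β_i = 0.25×0.3819 + 0.16×0.3490 + 0.17×0.7609 + 0.42×1.2167 = 0.7917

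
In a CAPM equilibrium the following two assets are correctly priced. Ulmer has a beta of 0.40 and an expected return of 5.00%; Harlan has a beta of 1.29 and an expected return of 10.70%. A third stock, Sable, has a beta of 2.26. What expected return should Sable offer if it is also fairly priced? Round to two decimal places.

MRP (SML slope) = (10.70% − 5.00%) / (1.29 − 0.40) = 5.70% / 0.89 = 6.4045%
R_f (intercept) = 5.00% − 0.40 × 6.4045% = 2.4382%
E(R_Sable) = R_f + β × MRP = 2.4382% + 2.26 × 6.4045% = 16.91%

16.91%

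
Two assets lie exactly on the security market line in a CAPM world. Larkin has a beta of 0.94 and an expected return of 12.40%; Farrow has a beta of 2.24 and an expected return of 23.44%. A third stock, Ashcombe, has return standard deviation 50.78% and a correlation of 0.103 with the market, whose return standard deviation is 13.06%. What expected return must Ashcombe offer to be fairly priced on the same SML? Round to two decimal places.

7.82%

MRP = (23.44% − 12.40%) / (2.24 − 0.94) = 8.4923%
R_f = 12.40% − 0.94 × 8.4923% = 4.4172%
β_Ashcombe = ρ·σ_i/σ_m = 0.103 × 50.78 / 13.06 = 0.4005
E(R_Ashcombe) = R_f + β × MRP = 4.4172% + 0.4005 × 8.4923% = 7.82%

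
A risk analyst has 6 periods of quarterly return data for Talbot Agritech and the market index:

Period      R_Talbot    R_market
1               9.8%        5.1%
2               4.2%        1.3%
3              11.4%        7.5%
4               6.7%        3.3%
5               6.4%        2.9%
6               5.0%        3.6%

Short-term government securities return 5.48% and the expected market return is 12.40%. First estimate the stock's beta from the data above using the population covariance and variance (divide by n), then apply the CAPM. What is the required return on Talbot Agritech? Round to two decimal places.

13.99%

Mean R_i = (9.8 + 4.2 + 11.4 + 6.7 + 6.4 + 5.0) / 6 = 7.2500%
Mean R_m = (5.1 + 1.3 + 7.5 + 3.3 + 2.9 + 3.6) / 6 = 3.9500%
Σ(R_i − R̄_i)(R_m − R̄_m) = 27.7850  ⇒  Cov = 27.7850 / 6 = 4.6308
Σ(R_m − R̄_m)² = 22.5950  ⇒  Var(R_m) = 22.5950 / 6 = 3.7658
β = Cov / Var(R_m) = 4.6308 / 3.7658 = 1.2297
MRP = 12.40% − 5.48% = 6.92%
E(R) = R_f + β × MRP = 5.48% + 1.2297 × 6.92% = 13.99%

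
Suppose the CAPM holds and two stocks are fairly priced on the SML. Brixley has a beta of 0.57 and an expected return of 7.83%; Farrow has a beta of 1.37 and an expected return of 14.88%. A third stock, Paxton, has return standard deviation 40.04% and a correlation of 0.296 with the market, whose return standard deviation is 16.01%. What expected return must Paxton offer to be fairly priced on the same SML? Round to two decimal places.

MRP = (14.88% − 7.83%) / (1.37 − 0.57) = 8.8125%
R_f = 7.83% − 0.57 × 8.8125% = 2.8069%
β_Paxton = ρ·σ_i/σ_m = 0.296 × 40.04 / 16.01 = 0.7403
E(R_Paxton) = R_f + β × MRP = 2.8069% + 0.7403 × 8.8125% = 9.33%

9.33%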